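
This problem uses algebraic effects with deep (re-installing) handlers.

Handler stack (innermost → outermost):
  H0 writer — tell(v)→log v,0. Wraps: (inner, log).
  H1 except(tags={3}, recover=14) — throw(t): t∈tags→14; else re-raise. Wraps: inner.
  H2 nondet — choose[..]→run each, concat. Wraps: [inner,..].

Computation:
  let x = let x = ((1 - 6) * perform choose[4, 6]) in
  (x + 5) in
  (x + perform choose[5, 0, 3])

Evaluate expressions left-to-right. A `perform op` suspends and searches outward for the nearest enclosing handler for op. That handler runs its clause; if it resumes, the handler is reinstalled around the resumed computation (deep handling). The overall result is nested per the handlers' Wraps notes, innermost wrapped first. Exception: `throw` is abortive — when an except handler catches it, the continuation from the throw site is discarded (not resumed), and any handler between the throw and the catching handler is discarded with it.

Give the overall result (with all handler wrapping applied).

Answer: [(-10, ()), (-15, ()), (-12, ()), (-20, ()), (-25, ()), (-22, ())]

Working:
choose[4, 6] @ H2
  branch[0] choose=4:
    choose[5, 0, 3] @ H2
      branch[0] choose=5:
        H0 returns (-10, ())
        H1 returns (-10, ())
        H2 returns [(-10, ())]
      branch[1] choose=0:
        H0 returns (-15, ())
        H1 returns (-15, ())
        H2 returns [(-15, ())]
      branch[2] choose=3:
        H0 returns (-12, ())
        H1 returns (-12, ())
        H2 returns [(-12, ())]
  branch[1] choose=6:
    choose[5, 0, 3] @ H2
      branch[0] choose=5:
        H0 returns (-20, ())
        H1 returns (-20, ())
        H2 returns [(-20, ())]
      branch[1] choose=0:
        H0 returns (-25, ())
        H1 returns (-25, ())
        H2 returns [(-25, ())]
      branch[2] choose=3:
        H0 returns (-22, ())
        H1 returns (-22, ())
        H2 returns [(-22, ())]
= [(-10, ()), (-15, ()), (-12, ()), (-20, ()), (-25, ()), (-22, ())]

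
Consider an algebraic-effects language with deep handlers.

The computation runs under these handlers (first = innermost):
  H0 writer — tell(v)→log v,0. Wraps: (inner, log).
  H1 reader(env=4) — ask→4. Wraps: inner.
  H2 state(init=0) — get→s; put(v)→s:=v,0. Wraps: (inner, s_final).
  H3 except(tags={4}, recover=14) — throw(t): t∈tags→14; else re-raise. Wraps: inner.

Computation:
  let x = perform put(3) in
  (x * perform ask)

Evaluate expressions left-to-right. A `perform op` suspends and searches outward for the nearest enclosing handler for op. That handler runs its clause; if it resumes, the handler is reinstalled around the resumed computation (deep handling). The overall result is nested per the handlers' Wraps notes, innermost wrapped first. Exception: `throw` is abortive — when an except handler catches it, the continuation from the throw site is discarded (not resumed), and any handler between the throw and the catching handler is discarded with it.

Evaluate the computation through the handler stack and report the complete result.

Answer: ((0, ()), 3)

Step-by-step:
put(3) @ H2 ⇒ s:=3
ask @ H1 ⇒ 4
H0 returns (0, ())
H1 returns (0, ())
H2 returns ((0, ()), 3)
H3 returns ((0, ()), 3)
= ((0, ()), 3)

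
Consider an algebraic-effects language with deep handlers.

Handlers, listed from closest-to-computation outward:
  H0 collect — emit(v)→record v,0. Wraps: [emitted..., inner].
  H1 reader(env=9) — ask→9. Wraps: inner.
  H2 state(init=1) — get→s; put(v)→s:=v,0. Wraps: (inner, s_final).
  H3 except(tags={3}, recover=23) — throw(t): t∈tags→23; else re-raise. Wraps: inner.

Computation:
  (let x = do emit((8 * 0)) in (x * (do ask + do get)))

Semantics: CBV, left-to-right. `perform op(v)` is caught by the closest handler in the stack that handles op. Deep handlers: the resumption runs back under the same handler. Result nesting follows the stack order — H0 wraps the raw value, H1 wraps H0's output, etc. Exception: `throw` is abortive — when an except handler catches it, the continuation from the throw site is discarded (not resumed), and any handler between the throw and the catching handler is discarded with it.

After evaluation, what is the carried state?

Working:
emit(0) @ H0 ⇒ out+=0
ask @ H1 ⇒ 9
get @ H2 ⇒ 1
H0 returns [0, 0]
H1 returns [0, 0]
H2 returns ([0, 0], 1)
H3 returns ([0, 0], 1)
= ([0, 0], 1)

Answer: 1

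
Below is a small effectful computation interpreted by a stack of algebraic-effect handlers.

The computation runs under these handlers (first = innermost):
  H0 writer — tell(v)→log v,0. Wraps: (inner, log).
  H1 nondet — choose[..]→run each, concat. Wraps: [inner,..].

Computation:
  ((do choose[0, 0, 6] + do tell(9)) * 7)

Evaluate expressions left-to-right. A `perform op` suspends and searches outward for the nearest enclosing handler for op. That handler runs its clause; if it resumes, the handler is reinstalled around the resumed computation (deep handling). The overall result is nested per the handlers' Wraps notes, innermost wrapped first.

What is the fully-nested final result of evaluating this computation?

Answer: [(0, (9)), (0, (9)), (42, (9))]

Evaluation trace:
choose[0, 0, 6] @ H1
  branch[0] choose=0:
    tell(9) @ H0 ⇒ log+=9
    H0 returns (0, (9))
    H1 returns [(0, (9))]
  branch[1] choose=0:
    tell(9) @ H0 ⇒ log+=9
    H0 returns (0, (9))
    H1 returns [(0, (9))]
  branch[2] choose=6:
    tell(9) @ H0 ⇒ log+=9
    H0 returns (42, (9))
    H1 returns [(42, (9))]
= [(0, (9)), (0, (9)), (42, (9))]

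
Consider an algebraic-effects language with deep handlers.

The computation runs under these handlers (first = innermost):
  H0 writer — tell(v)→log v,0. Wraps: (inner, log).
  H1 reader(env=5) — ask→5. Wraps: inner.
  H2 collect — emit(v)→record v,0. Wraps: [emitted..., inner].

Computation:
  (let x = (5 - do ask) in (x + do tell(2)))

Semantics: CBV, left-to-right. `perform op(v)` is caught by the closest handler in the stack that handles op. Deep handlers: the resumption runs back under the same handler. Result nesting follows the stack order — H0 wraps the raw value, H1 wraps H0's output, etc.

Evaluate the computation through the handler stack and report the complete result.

Answer: [(0, (2))]

Step-by-step:
ask @ H1 ⇒ 5
tell(2) @ H0 ⇒ log+=2
H0 returns (0, (2))
H1 returns (0, (2))
H2 returns [(0, (2))]
= [(0, (2))]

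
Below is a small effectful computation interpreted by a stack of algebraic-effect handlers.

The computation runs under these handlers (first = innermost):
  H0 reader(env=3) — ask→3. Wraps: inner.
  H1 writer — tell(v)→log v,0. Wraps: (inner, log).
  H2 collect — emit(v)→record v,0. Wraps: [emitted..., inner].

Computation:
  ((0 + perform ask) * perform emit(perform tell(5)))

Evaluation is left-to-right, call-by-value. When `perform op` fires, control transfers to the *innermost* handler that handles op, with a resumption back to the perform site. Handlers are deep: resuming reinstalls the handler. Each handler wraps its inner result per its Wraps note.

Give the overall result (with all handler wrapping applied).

Answer: [0, (0, (5))]

Evaluation trace:
ask @ H0 ⇒ 3
tell(5) @ H1 ⇒ log+=5
emit(0) @ H2 ⇒ out+=0
H0 returns 0
H1 returns (0, (5))
H2 returns [0, (0, (5))]
= [0, (0, (5))]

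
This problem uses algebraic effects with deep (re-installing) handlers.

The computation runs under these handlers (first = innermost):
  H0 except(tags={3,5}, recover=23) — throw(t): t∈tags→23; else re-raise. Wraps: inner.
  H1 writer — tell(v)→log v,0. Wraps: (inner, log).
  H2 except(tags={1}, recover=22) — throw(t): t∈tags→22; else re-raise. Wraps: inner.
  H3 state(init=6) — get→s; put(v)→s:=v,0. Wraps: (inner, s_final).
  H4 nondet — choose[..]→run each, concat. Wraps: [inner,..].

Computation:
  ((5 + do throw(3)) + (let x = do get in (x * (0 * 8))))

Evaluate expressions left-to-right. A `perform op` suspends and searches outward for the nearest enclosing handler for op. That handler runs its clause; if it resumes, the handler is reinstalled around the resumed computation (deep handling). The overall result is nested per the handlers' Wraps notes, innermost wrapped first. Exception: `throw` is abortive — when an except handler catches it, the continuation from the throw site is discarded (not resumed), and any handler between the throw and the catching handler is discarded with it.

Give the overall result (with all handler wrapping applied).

Answer: [((23, ()), 6)]

Working:
throw(3) @ H0 caught ⇒ 23
H1 returns (23, ())
H2 returns (23, ())
H3 returns ((23, ()), 6)
H4 returns [((23, ()), 6)]
= [((23, ()), 6)]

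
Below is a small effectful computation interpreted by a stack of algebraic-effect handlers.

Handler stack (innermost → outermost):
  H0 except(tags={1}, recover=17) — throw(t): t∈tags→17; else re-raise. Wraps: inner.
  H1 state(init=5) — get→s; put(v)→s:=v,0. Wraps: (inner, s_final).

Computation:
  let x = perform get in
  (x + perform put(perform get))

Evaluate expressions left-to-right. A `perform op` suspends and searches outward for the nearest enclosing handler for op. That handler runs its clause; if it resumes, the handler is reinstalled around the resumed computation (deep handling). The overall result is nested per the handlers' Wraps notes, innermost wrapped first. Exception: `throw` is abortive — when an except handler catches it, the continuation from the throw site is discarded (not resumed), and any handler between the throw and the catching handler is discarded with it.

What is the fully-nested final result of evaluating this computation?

Answer: (5, 5)

Evaluation trace:
get @ H1 ⇒ 5
get @ H1 ⇒ 5
put(5) @ H1 ⇒ s:=5
H0 returns 5
H1 returns (5, 5)
= (5, 5)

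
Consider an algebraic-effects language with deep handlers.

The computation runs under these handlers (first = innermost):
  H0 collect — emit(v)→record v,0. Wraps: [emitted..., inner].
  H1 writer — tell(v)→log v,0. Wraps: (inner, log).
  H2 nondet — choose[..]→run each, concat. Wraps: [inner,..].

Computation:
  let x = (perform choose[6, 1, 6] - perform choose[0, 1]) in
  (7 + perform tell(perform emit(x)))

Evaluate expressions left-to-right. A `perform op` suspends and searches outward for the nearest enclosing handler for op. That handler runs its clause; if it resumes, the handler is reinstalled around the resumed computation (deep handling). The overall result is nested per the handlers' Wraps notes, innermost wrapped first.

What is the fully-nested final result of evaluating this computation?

Answer: [([6, 7], (0)), ([5, 7], (0)), ([1, 7], (0)), ([0, 7], (0)), ([6, 7], (0)), ([5, 7], (0))]

Evaluation trace:
choose[6, 1, 6] @ H2
  branch[0] choose=6:
    choose[0, 1] @ H2
      branch[0] choose=0:
        emit(6) @ H0 ⇒ out+=6
        tell(0) @ H1 ⇒ log+=0
        H0 returns [6, 7]
        H1 returns ([6, 7], (0))
        H2 returns [([6, 7], (0))]
      branch[1] choose=1:
        emit(5) @ H0 ⇒ out+=5
        tell(0) @ H1 ⇒ log+=0
        H0 returns [5, 7]
        H1 returns ([5, 7], (0))
        H2 returns [([5, 7], (0))]
  branch[1] choose=1:
    choose[0, 1] @ H2
      branch[0] choose=0:
        emit(1) @ H0 ⇒ out+=1
        tell(0) @ H1 ⇒ log+=0
        H0 returns [1, 7]
        H1 returns ([1, 7], (0))
        H2 returns [([1, 7], (0))]
      branch[1] choose=1:
        emit(0) @ H0 ⇒ out+=0
        tell(0) @ H1 ⇒ log+=0
        H0 returns [0, 7]
        H1 returns ([0, 7], (0))
        H2 returns [([0, 7], (0))]
  branch[2] choose=6:
    choose[0, 1] @ H2
      branch[0] choose=0:
        emit(6) @ H0 ⇒ out+=6
        tell(0) @ H1 ⇒ log+=0
        H0 returns [6, 7]
        H1 returns ([6, 7], (0))
        H2 returns [([6, 7], (0))]
      branch[1] choose=1:
        emit(5) @ H0 ⇒ out+=5
        tell(0) @ H1 ⇒ log+=0
        H0 returns [5, 7]
        H1 returns ([5, 7], (0))
        H2 returns [([5, 7], (0))]
= [([6, 7], (0)), ([5, 7], (0)), ([1, 7], (0)), ([0, 7], (0)), ([6, 7], (0)), ([5, 7], (0))]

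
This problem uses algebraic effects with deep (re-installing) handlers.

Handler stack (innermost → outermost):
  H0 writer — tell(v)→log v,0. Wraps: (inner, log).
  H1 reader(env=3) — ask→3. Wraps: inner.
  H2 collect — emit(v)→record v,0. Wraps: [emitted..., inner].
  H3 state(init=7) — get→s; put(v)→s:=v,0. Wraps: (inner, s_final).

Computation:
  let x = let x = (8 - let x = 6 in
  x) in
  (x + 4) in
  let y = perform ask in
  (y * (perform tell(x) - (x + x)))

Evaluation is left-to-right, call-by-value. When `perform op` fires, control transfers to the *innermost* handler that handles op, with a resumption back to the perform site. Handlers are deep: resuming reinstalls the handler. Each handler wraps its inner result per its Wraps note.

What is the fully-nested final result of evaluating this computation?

Working:
ask @ H1 ⇒ 3
tell(6) @ H0 ⇒ log+=6
H0 returns (-36, (6))
H1 returns (-36, (6))
H2 returns [(-36, (6))]
H3 returns ([(-36, (6))], 7)
= ([(-36, (6))], 7)

Answer: ([(-36, (6))], 7)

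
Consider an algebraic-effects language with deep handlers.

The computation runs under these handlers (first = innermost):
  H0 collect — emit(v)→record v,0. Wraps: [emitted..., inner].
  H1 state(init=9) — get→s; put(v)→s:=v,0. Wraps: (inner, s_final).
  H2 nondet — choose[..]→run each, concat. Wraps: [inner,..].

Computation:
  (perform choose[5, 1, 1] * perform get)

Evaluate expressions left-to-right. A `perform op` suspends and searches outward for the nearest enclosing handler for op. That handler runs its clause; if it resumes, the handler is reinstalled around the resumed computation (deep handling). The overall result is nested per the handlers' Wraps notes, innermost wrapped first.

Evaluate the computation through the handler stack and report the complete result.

Working:
choose[5, 1, 1] @ H2
  branch[0] choose=5:
    get @ H1 ⇒ 9
    H0 returns [45]
    H1 returns ([45], 9)
    H2 returns [([45], 9)]
  branch[1] choose=1:
    get @ H1 ⇒ 9
    H0 returns [9]
    H1 returns ([9], 9)
    H2 returns [([9], 9)]
  branch[2] choose=1:
    get @ H1 ⇒ 9
    H0 returns [9]
    H1 returns ([9], 9)
    H2 returns [([9], 9)]
= [([45], 9), ([9], 9), ([9], 9)]

Answer: [([45], 9), ([9], 9), ([9], 9)]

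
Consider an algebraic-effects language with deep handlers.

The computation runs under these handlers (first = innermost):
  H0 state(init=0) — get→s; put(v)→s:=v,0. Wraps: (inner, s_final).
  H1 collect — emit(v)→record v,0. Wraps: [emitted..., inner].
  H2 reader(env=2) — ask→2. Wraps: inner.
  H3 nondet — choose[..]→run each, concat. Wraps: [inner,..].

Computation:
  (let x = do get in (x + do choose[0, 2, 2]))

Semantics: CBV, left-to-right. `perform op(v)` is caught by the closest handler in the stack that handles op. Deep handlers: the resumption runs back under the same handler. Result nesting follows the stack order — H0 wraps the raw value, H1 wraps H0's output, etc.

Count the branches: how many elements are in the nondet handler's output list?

Answer: 3

Working:
get @ H0 ⇒ 0
choose[0, 2, 2] @ H3
  branch[0] choose=0:
    H0 returns (0, 0)
    H1 returns [(0, 0)]
    H2 returns [(0, 0)]
    H3 returns [[(0, 0)]]
  branch[1] choose=2:
    H0 returns (2, 0)
    H1 returns [(2, 0)]
    H2 returns [(2, 0)]
    H3 returns [[(2, 0)]]
  branch[2] choose=2:
    H0 returns (2, 0)
    H1 returns [(2, 0)]
    H2 returns [(2, 0)]
    H3 returns [[(2, 0)]]
= [[(0, 0)], [(2, 0)], [(2, 0)]]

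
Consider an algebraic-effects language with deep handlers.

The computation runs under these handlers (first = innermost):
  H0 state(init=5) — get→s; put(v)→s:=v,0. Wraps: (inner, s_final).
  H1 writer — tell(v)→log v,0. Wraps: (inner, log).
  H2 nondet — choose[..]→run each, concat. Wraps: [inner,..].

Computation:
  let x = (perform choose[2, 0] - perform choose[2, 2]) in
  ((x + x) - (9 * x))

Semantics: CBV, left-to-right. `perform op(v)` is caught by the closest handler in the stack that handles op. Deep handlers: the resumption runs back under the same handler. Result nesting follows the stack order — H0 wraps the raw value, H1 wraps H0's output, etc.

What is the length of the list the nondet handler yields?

Answer: 4

Evaluation trace:
choose[2, 0] @ H2
  branch[0] choose=2:
    choose[2, 2] @ H2
      branch[0] choose=2:
        H0 returns (0, 5)
        H1 returns ((0, 5), ())
        H2 returns [((0, 5), ())]
      branch[1] choose=2:
        H0 returns (0, 5)
        H1 returns ((0, 5), ())
        H2 returns [((0, 5), ())]
  branch[1] choose=0:
    choose[2, 2] @ H2
      branch[0] choose=2:
        H0 returns (14, 5)
        H1 returns ((14, 5), ())
        H2 returns [((14, 5), ())]
      branch[1] choose=2:
        H0 returns (14, 5)
        H1 returns ((14, 5), ())
        H2 returns [((14, 5), ())]
= [((0, 5), ()), ((0, 5), ()), ((14, 5), ()), ((14, 5), ())]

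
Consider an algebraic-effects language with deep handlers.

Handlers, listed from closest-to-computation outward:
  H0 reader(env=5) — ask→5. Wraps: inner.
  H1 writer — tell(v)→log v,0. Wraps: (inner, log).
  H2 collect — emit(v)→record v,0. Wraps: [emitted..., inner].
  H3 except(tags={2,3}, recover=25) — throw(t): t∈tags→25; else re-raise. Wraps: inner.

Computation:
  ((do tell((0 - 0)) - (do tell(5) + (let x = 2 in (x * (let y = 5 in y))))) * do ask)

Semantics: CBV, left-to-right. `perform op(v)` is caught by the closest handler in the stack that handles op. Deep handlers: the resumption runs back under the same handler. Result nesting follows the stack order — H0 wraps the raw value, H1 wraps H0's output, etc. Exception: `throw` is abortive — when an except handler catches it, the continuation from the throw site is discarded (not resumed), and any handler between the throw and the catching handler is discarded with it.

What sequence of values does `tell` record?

Step-by-step:
tell(0) @ H1 ⇒ log+=0
tell(5) @ H1 ⇒ log+=5
ask @ H0 ⇒ 5
H0 returns -50
H1 returns (-50, (0, 5))
H2 returns [(-50, (0, 5))]
H3 returns [(-50, (0, 5))]
= [(-50, (0, 5))]

Answer: (0, 5)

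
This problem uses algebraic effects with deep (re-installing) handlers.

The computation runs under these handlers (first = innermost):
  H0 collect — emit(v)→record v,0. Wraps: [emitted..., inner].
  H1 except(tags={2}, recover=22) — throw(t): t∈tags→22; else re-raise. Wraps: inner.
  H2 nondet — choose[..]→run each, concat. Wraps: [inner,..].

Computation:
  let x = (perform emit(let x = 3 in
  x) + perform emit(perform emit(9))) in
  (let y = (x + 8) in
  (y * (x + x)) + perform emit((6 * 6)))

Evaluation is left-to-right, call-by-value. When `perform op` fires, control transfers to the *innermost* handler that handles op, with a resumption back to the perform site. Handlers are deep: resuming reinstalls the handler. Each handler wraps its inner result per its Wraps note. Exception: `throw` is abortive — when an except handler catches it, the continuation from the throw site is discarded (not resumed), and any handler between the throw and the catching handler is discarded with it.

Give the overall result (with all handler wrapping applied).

Step-by-step:
emit(3) @ H0 ⇒ out+=3
emit(9) @ H0 ⇒ out+=9
emit(0) @ H0 ⇒ out+=0
emit(36) @ H0 ⇒ out+=36
H0 returns [3, 9, 0, 36, 0]
H1 returns [3, 9, 0, 36, 0]
H2 returns [[3, 9, 0, 36, 0]]
= [[3, 9, 0, 36, 0]]

Answer: [[3, 9, 0, 36, 0]]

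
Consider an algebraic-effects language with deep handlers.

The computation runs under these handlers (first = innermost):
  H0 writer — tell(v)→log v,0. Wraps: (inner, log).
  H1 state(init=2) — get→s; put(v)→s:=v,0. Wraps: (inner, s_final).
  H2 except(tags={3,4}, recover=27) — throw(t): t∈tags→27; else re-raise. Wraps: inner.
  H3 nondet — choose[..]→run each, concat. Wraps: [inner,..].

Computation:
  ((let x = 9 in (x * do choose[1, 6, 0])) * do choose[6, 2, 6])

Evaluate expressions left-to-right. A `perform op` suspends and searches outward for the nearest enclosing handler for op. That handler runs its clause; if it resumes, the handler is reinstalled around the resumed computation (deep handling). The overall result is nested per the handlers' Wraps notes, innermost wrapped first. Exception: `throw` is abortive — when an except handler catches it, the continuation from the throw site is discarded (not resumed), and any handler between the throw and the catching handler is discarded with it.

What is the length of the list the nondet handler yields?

Answer: 9

Working:
choose[1, 6, 0] @ H3
  branch[0] choose=1:
    choose[6, 2, 6] @ H3
      branch[0] choose=6:
        H0 returns (54, ())
        H1 returns ((54, ()), 2)
        H2 returns ((54, ()), 2)
        H3 returns [((54, ()), 2)]
      branch[1] choose=2:
        H0 returns (18, ())
        H1 returns ((18, ()), 2)
        H2 returns ((18, ()), 2)
        H3 returns [((18, ()), 2)]
      branch[2] choose=6:
        H0 returns (54, ())
        H1 returns ((54, ()), 2)
        H2 returns ((54, ()), 2)
        H3 returns [((54, ()), 2)]
  branch[1] choose=6:
    choose[6, 2, 6] @ H3
      branch[0] choose=6:
        H0 returns (324, ())
        H1 returns ((324, ()), 2)
        H2 returns ((324, ()), 2)
        H3 returns [((324, ()), 2)]
      branch[1] choose=2:
        H0 returns (108, ())
        H1 returns ((108, ()), 2)
        H2 returns ((108, ()), 2)
        H3 returns [((108, ()), 2)]
      branch[2] choose=6:
        H0 returns (324, ())
        H1 returns ((324, ()), 2)
        H2 returns ((324, ()), 2)
        H3 returns [((324, ()), 2)]
  branch[2] choose=0:
    choose[6, 2, 6] @ H3
      branch[0] choose=6:
        H0 returns (0, ())
        H1 returns ((0, ()), 2)
        H2 returns ((0, ()), 2)
        H3 returns [((0, ()), 2)]
      branch[1] choose=2:
        H0 returns (0, ())
        H1 returns ((0, ()), 2)
        H2 returns ((0, ()), 2)
        H3 returns [((0, ()), 2)]
      branch[2] choose=6:
        H0 returns (0, ())
        H1 returns ((0, ()), 2)
        H2 returns ((0, ()), 2)
        H3 returns [((0, ()), 2)]
= [((54, ()), 2), ((18, ()), 2), ((54, ()), 2), ((324, ()), 2), ((108, ()), 2), ((324, ()), 2), ((0, ()), 2), ((0, ()), 2), ((0, ()), 2)]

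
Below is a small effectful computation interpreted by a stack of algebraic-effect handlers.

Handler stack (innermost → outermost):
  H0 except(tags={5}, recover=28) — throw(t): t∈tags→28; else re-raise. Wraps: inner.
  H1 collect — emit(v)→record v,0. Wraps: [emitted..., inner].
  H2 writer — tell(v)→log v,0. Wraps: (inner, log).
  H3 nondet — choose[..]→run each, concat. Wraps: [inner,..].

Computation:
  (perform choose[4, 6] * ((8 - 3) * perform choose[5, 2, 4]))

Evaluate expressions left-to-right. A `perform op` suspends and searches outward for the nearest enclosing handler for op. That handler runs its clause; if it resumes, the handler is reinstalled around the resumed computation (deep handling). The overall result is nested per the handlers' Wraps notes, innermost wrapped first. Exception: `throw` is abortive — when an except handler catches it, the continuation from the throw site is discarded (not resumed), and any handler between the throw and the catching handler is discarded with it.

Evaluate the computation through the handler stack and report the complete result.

Working:
choose[4, 6] @ H3
  branch[0] choose=4:
    choose[5, 2, 4] @ H3
      branch[0] choose=5:
        H0 returns 100
        H1 returns [100]
        H2 returns ([100], ())
        H3 returns [([100], ())]
      branch[1] choose=2:
        H0 returns 40
        H1 returns [40]
        H2 returns ([40], ())
        H3 returns [([40], ())]
      branch[2] choose=4:
        H0 returns 80
        H1 returns [80]
        H2 returns ([80], ())
        H3 returns [([80], ())]
  branch[1] choose=6:
    choose[5, 2, 4] @ H3
      branch[0] choose=5:
        H0 returns 150
        H1 returns [150]
        H2 returns ([150], ())
        H3 returns [([150], ())]
      branch[1] choose=2:
        H0 returns 60
        H1 returns [60]
        H2 returns ([60], ())
        H3 returns [([60], ())]
      branch[2] choose=4:
        H0 returns 120
        H1 returns [120]
        H2 returns ([120], ())
        H3 returns [([120], ())]
= [([100], ()), ([40], ()), ([80], ()), ([150], ()), ([60], ()), ([120], ())]

Answer: [([100], ()), ([40], ()), ([80], ()), ([150], ()), ([60], ()), ([120], ())]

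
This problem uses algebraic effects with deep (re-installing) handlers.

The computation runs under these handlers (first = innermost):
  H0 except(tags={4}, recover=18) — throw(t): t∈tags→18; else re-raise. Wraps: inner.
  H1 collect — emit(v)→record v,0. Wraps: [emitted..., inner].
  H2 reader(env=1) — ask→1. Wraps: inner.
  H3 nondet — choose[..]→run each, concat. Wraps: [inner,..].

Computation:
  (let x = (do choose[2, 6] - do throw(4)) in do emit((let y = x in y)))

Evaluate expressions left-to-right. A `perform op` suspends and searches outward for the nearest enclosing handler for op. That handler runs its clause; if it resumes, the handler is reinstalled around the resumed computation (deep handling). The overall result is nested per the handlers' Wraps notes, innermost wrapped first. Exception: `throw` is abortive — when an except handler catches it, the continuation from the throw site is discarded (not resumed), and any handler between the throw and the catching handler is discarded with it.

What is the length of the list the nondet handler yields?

Answer: 2

Evaluation trace:
choose[2, 6] @ H3
  branch[0] choose=2:
    throw(4) @ H0 caught ⇒ 18
    H1 returns [18]
    H2 returns [18]
    H3 returns [[18]]
  branch[1] choose=6:
    throw(4) @ H0 caught ⇒ 18
    H1 returns [18]
    H2 returns [18]
    H3 returns [[18]]
= [[18], [18]]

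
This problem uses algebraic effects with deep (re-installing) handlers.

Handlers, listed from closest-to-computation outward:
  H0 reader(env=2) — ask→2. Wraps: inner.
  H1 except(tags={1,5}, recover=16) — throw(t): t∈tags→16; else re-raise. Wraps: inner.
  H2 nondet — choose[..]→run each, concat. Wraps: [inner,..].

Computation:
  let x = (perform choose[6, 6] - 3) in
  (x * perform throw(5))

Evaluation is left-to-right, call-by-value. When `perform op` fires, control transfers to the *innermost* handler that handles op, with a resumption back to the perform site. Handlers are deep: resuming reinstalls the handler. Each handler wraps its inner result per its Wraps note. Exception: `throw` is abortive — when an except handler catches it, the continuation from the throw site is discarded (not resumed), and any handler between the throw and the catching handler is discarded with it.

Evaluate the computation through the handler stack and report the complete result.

Answer: [16, 16]

Evaluation trace:
choose[6, 6] @ H2
  branch[0] choose=6:
    throw(5) @ H1 caught ⇒ 16
    H2 returns [16]
  branch[1] choose=6:
    throw(5) @ H1 caught ⇒ 16
    H2 returns [16]
= [16, 16]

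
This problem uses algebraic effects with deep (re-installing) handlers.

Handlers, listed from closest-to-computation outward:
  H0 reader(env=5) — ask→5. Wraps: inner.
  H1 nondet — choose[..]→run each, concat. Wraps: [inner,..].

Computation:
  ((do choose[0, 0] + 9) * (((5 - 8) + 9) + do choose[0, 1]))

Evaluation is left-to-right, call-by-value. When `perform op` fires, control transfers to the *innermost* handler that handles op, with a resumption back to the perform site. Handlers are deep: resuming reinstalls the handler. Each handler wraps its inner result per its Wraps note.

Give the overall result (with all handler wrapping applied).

Working:
choose[0, 0] @ H1
  branch[0] choose=0:
    choose[0, 1] @ H1
      branch[0] choose=0:
        H0 returns 54
        H1 returns [54]
      branch[1] choose=1:
        H0 returns 63
        H1 returns [63]
  branch[1] choose=0:
    choose[0, 1] @ H1
      branch[0] choose=0:
        H0 returns 54
        H1 returns [54]
      branch[1] choose=1:
        H0 returns 63
        H1 returns [63]
= [54, 63, 54, 63]

Answer: [54, 63, 54, 63]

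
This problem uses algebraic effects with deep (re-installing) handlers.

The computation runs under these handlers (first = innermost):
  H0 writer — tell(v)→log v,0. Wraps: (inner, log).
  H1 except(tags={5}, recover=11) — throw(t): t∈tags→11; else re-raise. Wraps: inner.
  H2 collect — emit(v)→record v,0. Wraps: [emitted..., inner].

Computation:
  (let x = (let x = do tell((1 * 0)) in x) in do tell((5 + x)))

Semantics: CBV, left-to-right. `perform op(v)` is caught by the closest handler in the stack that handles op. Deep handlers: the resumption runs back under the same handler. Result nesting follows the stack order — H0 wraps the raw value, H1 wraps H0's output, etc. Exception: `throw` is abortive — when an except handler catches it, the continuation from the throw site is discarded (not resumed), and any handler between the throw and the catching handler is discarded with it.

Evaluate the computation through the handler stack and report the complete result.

Working:
tell(0) @ H0 ⇒ log+=0
tell(5) @ H0 ⇒ log+=5
H0 returns (0, (0, 5))
H1 returns (0, (0, 5))
H2 returns [(0, (0, 5))]
= [(0, (0, 5))]

Answer: [(0, (0, 5))]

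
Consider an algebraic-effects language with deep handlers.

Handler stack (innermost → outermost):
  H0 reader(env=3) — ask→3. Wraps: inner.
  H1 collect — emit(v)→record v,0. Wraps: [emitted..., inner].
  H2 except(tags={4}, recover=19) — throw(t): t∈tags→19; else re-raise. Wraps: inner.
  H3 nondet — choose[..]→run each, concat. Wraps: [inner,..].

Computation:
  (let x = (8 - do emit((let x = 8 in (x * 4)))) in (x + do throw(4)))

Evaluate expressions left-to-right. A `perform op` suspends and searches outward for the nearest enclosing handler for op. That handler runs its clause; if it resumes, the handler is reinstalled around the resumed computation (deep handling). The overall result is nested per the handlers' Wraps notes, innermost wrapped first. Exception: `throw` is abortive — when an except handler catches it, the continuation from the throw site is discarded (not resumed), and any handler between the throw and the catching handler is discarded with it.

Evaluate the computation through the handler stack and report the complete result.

Answer: [19]

Working:
emit(32) @ H1 ⇒ out+=32
throw(4) @ H2 caught ⇒ 19
H3 returns [19]
= [19]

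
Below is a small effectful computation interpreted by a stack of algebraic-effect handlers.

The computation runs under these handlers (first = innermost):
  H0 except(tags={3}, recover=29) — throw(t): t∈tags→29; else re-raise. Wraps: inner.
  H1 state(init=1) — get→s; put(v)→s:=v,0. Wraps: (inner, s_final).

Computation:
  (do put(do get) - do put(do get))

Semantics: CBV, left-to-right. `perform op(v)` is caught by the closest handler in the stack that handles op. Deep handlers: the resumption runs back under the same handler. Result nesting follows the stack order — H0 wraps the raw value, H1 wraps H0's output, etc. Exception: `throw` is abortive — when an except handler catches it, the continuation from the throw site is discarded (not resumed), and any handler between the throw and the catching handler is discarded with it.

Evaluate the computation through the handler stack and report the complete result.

Working:
get @ H1 ⇒ 1
put(1) @ H1 ⇒ s:=1
get @ H1 ⇒ 1
put(1) @ H1 ⇒ s:=1
H0 returns 0
H1 returns (0, 1)
= (0, 1)

Answer: (0, 1)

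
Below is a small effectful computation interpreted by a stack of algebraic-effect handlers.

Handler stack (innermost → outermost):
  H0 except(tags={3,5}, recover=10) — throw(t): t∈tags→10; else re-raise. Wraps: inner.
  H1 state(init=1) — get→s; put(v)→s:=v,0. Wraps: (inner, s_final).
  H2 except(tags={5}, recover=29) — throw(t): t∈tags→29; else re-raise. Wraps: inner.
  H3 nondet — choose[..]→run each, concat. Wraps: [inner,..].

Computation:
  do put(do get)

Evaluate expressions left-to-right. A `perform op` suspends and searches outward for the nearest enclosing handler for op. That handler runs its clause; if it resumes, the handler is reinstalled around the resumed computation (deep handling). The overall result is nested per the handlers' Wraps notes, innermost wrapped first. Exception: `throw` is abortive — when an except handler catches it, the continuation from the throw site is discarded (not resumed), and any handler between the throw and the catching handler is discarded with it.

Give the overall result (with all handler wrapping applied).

Evaluation trace:
get @ H1 ⇒ 1
put(1) @ H1 ⇒ s:=1
H0 returns 0
H1 returns (0, 1)
H2 returns (0, 1)
H3 returns [(0, 1)]
= [(0, 1)]

Answer: [(0, 1)]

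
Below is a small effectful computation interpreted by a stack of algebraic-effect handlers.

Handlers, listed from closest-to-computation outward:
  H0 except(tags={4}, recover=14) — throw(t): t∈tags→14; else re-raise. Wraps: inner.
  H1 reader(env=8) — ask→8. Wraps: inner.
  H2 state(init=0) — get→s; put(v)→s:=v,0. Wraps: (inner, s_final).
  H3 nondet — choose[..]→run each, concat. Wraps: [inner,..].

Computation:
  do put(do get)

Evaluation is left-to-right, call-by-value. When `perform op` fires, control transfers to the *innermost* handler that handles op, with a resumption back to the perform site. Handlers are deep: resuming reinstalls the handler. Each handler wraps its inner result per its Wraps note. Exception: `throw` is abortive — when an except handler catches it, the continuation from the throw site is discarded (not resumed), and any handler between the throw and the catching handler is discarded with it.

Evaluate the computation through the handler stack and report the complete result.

Answer: [(0, 0)]

Step-by-step:
get @ H2 ⇒ 0
put(0) @ H2 ⇒ s:=0
H0 returns 0
H1 returns 0
H2 returns (0, 0)
H3 returns [(0, 0)]
= [(0, 0)]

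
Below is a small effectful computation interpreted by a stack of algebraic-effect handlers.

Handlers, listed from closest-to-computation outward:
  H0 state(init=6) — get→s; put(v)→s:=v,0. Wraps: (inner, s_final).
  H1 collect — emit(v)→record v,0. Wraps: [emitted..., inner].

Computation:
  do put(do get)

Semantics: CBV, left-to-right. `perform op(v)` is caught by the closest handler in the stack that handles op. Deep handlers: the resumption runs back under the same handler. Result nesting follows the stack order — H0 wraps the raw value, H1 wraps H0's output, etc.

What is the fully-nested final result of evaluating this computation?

Answer: [(0, 6)]

Step-by-step:
get @ H0 ⇒ 6
put(6) @ H0 ⇒ s:=6
H0 returns (0, 6)
H1 returns [(0, 6)]
= [(0, 6)]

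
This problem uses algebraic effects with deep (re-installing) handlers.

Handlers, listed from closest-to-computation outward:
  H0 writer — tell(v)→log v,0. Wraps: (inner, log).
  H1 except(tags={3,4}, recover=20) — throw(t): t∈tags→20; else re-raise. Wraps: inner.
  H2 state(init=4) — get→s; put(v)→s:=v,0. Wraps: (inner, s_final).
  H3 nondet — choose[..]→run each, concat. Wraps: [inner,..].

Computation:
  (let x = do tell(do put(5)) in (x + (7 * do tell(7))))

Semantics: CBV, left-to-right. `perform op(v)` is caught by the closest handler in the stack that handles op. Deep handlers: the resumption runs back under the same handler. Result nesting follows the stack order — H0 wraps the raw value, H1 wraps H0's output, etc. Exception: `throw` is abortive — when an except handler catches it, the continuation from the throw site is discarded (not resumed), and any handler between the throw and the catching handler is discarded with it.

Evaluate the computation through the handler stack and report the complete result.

Working:
put(5) @ H2 ⇒ s:=5
tell(0) @ H0 ⇒ log+=0
tell(7) @ H0 ⇒ log+=7
H0 returns (0, (0, 7))
H1 returns (0, (0, 7))
H2 returns ((0, (0, 7)), 5)
H3 returns [((0, (0, 7)), 5)]
= [((0, (0, 7)), 5)]

Answer: [((0, (0, 7)), 5)]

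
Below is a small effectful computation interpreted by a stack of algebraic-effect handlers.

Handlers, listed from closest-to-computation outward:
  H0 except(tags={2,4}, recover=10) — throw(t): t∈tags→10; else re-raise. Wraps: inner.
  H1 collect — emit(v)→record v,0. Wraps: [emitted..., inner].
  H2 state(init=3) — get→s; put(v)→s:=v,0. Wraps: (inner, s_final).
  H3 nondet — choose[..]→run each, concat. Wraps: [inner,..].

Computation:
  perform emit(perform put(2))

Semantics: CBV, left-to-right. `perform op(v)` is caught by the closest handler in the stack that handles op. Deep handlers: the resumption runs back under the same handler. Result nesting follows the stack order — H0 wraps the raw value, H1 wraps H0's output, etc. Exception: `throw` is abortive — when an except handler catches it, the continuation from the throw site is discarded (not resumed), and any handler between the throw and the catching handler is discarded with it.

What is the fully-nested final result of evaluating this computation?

Evaluation trace:
put(2) @ H2 ⇒ s:=2
emit(0) @ H1 ⇒ out+=0
H0 returns 0
H1 returns [0, 0]
H2 returns ([0, 0], 2)
H3 returns [([0, 0], 2)]
= [([0, 0], 2)]

Answer: [([0, 0], 2)]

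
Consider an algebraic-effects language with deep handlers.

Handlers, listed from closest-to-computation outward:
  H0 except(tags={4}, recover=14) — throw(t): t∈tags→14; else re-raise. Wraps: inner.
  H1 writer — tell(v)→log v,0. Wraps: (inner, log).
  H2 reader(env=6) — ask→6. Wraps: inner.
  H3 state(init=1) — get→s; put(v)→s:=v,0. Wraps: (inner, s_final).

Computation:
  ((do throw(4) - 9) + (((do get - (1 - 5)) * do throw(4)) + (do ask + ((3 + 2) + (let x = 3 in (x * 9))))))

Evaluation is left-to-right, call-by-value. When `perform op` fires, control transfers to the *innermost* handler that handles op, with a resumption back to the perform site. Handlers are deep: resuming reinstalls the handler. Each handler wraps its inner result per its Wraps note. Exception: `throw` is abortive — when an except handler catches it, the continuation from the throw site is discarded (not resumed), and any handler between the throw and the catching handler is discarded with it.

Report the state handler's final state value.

Answer: 1

Working:
throw(4) @ H0 caught ⇒ 14
H1 returns (14, ())
H2 returns (14, ())
H3 returns ((14, ()), 1)
= ((14, ()), 1)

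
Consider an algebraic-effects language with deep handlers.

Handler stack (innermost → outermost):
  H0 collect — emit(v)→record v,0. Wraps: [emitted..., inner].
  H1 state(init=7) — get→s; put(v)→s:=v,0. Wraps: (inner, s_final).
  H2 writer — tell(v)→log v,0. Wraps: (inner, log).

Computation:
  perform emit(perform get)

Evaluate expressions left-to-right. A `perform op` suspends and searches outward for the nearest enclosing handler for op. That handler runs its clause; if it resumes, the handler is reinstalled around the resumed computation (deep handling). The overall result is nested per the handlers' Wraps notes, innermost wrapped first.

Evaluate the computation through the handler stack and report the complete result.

Answer: (([7, 0], 7), ())

Evaluation trace:
get @ H1 ⇒ 7
emit(7) @ H0 ⇒ out+=7
H0 returns [7, 0]
H1 returns ([7, 0], 7)
H2 returns (([7, 0], 7), ())
= (([7, 0], 7), ())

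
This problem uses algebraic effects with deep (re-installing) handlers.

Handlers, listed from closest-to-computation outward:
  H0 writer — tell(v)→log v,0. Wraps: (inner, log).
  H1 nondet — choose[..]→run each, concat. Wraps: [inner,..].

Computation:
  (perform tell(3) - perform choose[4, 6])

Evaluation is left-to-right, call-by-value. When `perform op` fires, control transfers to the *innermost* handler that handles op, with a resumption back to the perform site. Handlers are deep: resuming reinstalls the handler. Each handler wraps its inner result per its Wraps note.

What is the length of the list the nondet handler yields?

Answer: 2

Step-by-step:
tell(3) @ H0 ⇒ log+=3
choose[4, 6] @ H1
  branch[0] choose=4:
    H0 returns (-4, (3))
    H1 returns [(-4, (3))]
  branch[1] choose=6:
    H0 returns (-6, (3))
    H1 returns [(-6, (3))]
= [(-4, (3)), (-6, (3))]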